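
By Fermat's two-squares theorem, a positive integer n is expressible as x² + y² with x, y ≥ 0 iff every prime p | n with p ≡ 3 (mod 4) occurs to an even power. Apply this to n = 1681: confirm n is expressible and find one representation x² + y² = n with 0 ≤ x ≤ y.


Step 1: Factor n = 1681 = 41^2.
Step 2: Check the mod-4 condition on each prime factor: 41 ≡ 1 (mod 4), exponent 2.
All primes ≡ 3 (mod 4) appear to even exponent (or don't appear), so by the two-squares theorem n IS expressible as a sum of two squares.
Step 3: Build a representation. Here n = 41 · 41 is a product of primes ≡ 1 (mod 4). Each prime p ≡ 1 (mod 4) is itself a sum of two squares; find a² by testing p − a² for a perfect square:
  41: 41 − 1² = 40, 41 − 2² = 37, 41 − 3² = 32, 41 − 4² = 25 = 5² ⇒ 41 = 4² + 5².
  Combine using the Brahmagupta–Fibonacci identity (a² + b²)(c² + d²) = (ac − bd)² + (ad + bc)² = (ac + bd)² + (ad − bc)²:
  41 · 41 = 1681: from (4² + 5²)(4² + 5²), take (4·4 − 5·5, 4·5 + 5·4) = (16 − 25, 20 + 20) = (-9, 40); dropping signs (only squares matter) gives (9, 40); check 9² + 40² = 81 + 1600 = 1681 ✓.
Step 4: Order so x ≤ y and verify: 9² + 40² = 81 + 1600 = 1681 = n. ✓

n = 1681 = 9² + 40² (one valid representation with x ≤ y).


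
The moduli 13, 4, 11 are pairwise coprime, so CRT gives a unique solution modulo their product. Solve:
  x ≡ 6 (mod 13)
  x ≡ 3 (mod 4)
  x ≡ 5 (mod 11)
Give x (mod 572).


Moduli 13, 4, 11 are pairwise coprime; by CRT there is a unique solution modulo M = 13 · 4 · 11 = 572.
Solve pairwise, accumulating the modulus:
  Start with x ≡ 6 (mod 13).
  Combine with x ≡ 3 (mod 4): since gcd(13, 4) = 1, we get a unique residue mod 52.
    Write x = 6 + 13·t and substitute into x ≡ 3 (mod 4): 13·t ≡ 3 − 6 = -3 (mod 4).
    Reduce coefficients mod 4: 1·t ≡ 1 (mod 4).
    So t ≡ 1 (mod 4).
    Then x = 6 + 13·1 = 19, valid modulo lcm(13, 4) = 52: x ≡ 19 (mod 52).
  Combine with x ≡ 5 (mod 11): since gcd(52, 11) = 1, we get a unique residue mod 572.
    Write x = 19 + 52·t and substitute into x ≡ 5 (mod 11): 52·t ≡ 5 − 19 = -14 (mod 11).
    Reduce coefficients mod 11: 8·t ≡ 8 (mod 11).
    The inverse of 8 mod 11 is 7 (since 8·7 = 56 = 5·11 + 1), so t ≡ 7·8 = 56 ≡ 1 (mod 11).
    Then x = 19 + 52·1 = 71, valid modulo lcm(52, 11) = 572: x ≡ 71 (mod 572).
Verify: 71 mod 13 = 6 ✓, 71 mod 4 = 3 ✓, 71 mod 11 = 5 ✓.

x ≡ 71 (mod 572).


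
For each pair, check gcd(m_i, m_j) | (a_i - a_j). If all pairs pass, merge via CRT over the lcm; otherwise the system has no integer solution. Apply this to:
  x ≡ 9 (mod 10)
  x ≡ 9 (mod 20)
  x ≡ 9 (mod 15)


Moduli 10, 20, 15 are not pairwise coprime, so CRT works modulo lcm(m_i) when all pairwise compatibility conditions hold.
Pairwise compatibility: gcd(m_i, m_j) must divide a_i - a_j for every pair.
Merge one congruence at a time:
  Start: x ≡ 9 (mod 10).
  Combine with x ≡ 9 (mod 20): gcd(10, 20) = 10; 9 - 9 = 0, which IS divisible by 10, so compatible.
    Write x = 9 + 10·t and substitute into x ≡ 9 (mod 20): 10·t ≡ 9 − 9 = 0 (mod 20).
    Divide the congruence (and modulus) by g = 10: 1·t ≡ 0 (mod 2).
    So t ≡ 0 (mod 2).
    Then x = 9 + 10·0 = 9, valid modulo lcm(10, 20) = 20: x ≡ 9 (mod 20).
  Combine with x ≡ 9 (mod 15): gcd(20, 15) = 5; 9 - 9 = 0, which IS divisible by 5, so compatible.
    Write x = 9 + 20·t and substitute into x ≡ 9 (mod 15): 20·t ≡ 9 − 9 = 0 (mod 15).
    Divide the congruence (and modulus) by g = 5: 4·t ≡ 0 (mod 3).
    Reduce coefficients mod 3: 1·t ≡ 0 (mod 3).
    So t ≡ 0 (mod 3).
    Then x = 9 + 20·0 = 9, valid modulo lcm(20, 15) = 60: x ≡ 9 (mod 60).
Verify: 9 mod 10 = 9, 9 mod 20 = 9, 9 mod 15 = 9.

x ≡ 9 (mod 60).


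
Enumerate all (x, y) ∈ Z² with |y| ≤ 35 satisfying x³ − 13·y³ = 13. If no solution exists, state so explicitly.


The equation is x³ - 13y³ = 13. For fixed y, x³ = 13·y³ + 13, so a solution requires the RHS to be a perfect cube.
Strategy: iterate y from -35 to 35, compute RHS = 13·y³ + 13, and check whether it is a (positive or negative) perfect cube.
Check small values of y:
  y = 0: RHS = 13 is not a perfect cube.
  y = 1: RHS = 26 is not a perfect cube.
  y = -1: RHS = 0 = (0)³ ⇒ x = 0 works.
  y = 2: RHS = 117 is not a perfect cube.
  y = -2: RHS = -91 is not a perfect cube.
  y = 3: RHS = 364 is not a perfect cube.
  y = -3: RHS = -338 is not a perfect cube.
Continuing the search up to |y| = 35 finds no further solutions beyond those listed.
Collected solutions: (0, -1).

Solutions (with |y| ≤ 35): (0, -1).


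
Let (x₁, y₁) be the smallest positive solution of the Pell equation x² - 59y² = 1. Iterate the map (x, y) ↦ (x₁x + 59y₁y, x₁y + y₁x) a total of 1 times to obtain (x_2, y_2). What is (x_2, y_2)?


Step 1: Find the fundamental solution (x₁, y₁) of x² - 59y² = 1.
  Expand √59 as a continued fraction. a₀ = ⌊√59⌋ = 7; iterate m_{k+1} = d_k·a_k − m_k, d_{k+1} = (59 − m_{k+1}²)/d_k, a_{k+1} = ⌊(a₀ + m_{k+1})/d_{k+1}⌋ (starting m₀ = 0, d₀ = 1), with convergents p_k = a_k·p_{k-1} + p_{k-2}, q_k = a_k·q_{k-1} + q_{k-2} (p₋₁ = 1, q₋₁ = 0):
  k = 0: a₀ = 7; p₀/q₀ = 7/1; p₀² − 59·q₀² = 49 − 59 = -10.
  k = 1: m = 7, d = 10, a = ⌊(7 + 7)/10⌋ = 1; p/q = (1·7 + 1)/(1·1 + 0) = 8/1; p² − 59·q² = 64 − 59 = 5.
  k = 2: m = 3, d = 5, a = ⌊(7 + 3)/5⌋ = 2; p/q = (2·8 + 7)/(2·1 + 1) = 23/3; p² − 59·q² = 529 − 531 = -2.
  k = 3: m = 7, d = 2, a = ⌊(7 + 7)/2⌋ = 7; p/q = (7·23 + 8)/(7·3 + 1) = 169/22; p² − 59·q² = 28561 − 28556 = 5.
  k = 4: m = 7, d = 5, a = ⌊(7 + 7)/5⌋ = 2; p/q = (2·169 + 23)/(2·22 + 3) = 361/47; p² − 59·q² = 130321 − 130331 = -10.
  k = 5: m = 3, d = 10, a = ⌊(7 + 3)/10⌋ = 1; p/q = (1·361 + 169)/(1·47 + 22) = 530/69; p² − 59·q² = 280900 − 280899 = 1.
  The first convergent with p² − 59·q² = 1 gives the fundamental solution (x₁, y₁) = (530, 69).
Step 2: Apply the recurrence (x_{n+1}, y_{n+1}) = (x₁x_n + 59y₁y_n, x₁y_n + y₁x_n) repeatedly.
  From (x_1, y_1) = (530, 69): x_2 = 530·530 + 59·69·69 = 561799; y_2 = 530·69 + 69·530 = 73140.
Step 3: Verify x_2² - 59·y_2² = 315618116401 - 315618116400 = 1 (should be 1). ✓

(x_1, y_1) = (530, 69); (x_2, y_2) = (561799, 73140).


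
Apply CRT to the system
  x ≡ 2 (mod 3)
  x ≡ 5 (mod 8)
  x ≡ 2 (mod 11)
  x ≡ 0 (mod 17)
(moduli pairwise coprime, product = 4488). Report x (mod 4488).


Product of moduli M = 3 · 8 · 11 · 17 = 4488.
Merge one congruence at a time:
  Start: x ≡ 2 (mod 3).
  Combine with x ≡ 5 (mod 8); new modulus lcm = 24.
    Write x = 2 + 3·t and substitute into x ≡ 5 (mod 8): 3·t ≡ 5 − 2 = 3 (mod 8).
    The inverse of 3 mod 8 is 3 (since 3·3 = 9 = 1·8 + 1), so t ≡ 3·3 = 9 ≡ 1 (mod 8).
    Then x = 2 + 3·1 = 5, valid modulo lcm(3, 8) = 24: x ≡ 5 (mod 24).
  Combine with x ≡ 2 (mod 11); new modulus lcm = 264.
    Write x = 5 + 24·t and substitute into x ≡ 2 (mod 11): 24·t ≡ 2 − 5 = -3 (mod 11).
    Reduce coefficients mod 11: 2·t ≡ 8 (mod 11).
    The inverse of 2 mod 11 is 6 (since 2·6 = 12 = 1·11 + 1), so t ≡ 6·8 = 48 ≡ 4 (mod 11).
    Then x = 5 + 24·4 = 101, valid modulo lcm(24, 11) = 264: x ≡ 101 (mod 264).
  Combine with x ≡ 0 (mod 17); new modulus lcm = 4488.
    Write x = 101 + 264·t and substitute into x ≡ 0 (mod 17): 264·t ≡ 0 − 101 = -101 (mod 17).
    Reduce coefficients mod 17: 9·t ≡ 1 (mod 17).
    The inverse of 9 mod 17 is 2 (since 9·2 = 18 = 1·17 + 1), so t ≡ 2·1 = 2 ≡ 2 (mod 17).
    Then x = 101 + 264·2 = 629, valid modulo lcm(264, 17) = 4488: x ≡ 629 (mod 4488).
Verify against each original: 629 mod 3 = 2, 629 mod 8 = 5, 629 mod 11 = 2, 629 mod 17 = 0.

x ≡ 629 (mod 4488).


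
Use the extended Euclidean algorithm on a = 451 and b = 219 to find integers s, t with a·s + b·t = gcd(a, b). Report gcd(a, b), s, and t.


Euclidean algorithm on (451, 219) — divide until remainder is 0:
  451 = 2 · 219 + 13
  219 = 16 · 13 + 11
  13 = 1 · 11 + 2
  11 = 5 · 2 + 1
  2 = 2 · 1 + 0
gcd(451, 219) = 1.
Track Bezout coefficients alongside the remainders: start with r₀ = 451 = a·1 + b·0 (s = 1, t = 0) and r₁ = 219 = a·0 + b·1 (s = 0, t = 1); each new remainder r_{k+1} = r_{k-1} − q_k·r_k inherits s_{k+1} = s_{k-1} − q_k·s_k, t_{k+1} = t_{k-1} − q_k·t_k, so r_k = a·s_k + b·t_k at every step:
  q = 2: r = 13, s = 1 − 2·0 = 1, t = 0 − 2·1 = -2  (check: 451·1 + 219·(-2) = 13)
  q = 16: r = 11, s = 0 − 16·1 = -16, t = 1 − 16·(-2) = 33  (check: 451·(-16) + 219·33 = 11)
  q = 1: r = 2, s = 1 − 1·(-16) = 17, t = -2 − 1·33 = -35  (check: 451·17 + 219·(-35) = 2)
  q = 5: r = 1, s = -16 − 5·17 = -101, t = 33 − 5·(-35) = 208  (check: 451·(-101) + 219·208 = 1)
The row with r = 1 (the gcd) gives the Bezout coefficients s = -101, t = 208.
Result: 451 · (-101) + 219 · (208) = 1.

gcd(451, 219) = 1; s = -101, t = 208 (check: 451·(-101) + 219·208 = 1).


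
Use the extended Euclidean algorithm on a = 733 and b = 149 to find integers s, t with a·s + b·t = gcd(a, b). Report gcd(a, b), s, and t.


Euclidean algorithm on (733, 149) — divide until remainder is 0:
  733 = 4 · 149 + 137
  149 = 1 · 137 + 12
  137 = 11 · 12 + 5
  12 = 2 · 5 + 2
  5 = 2 · 2 + 1
  2 = 2 · 1 + 0
gcd(733, 149) = 1.
Track Bezout coefficients alongside the remainders: start with r₀ = 733 = a·1 + b·0 (s = 1, t = 0) and r₁ = 149 = a·0 + b·1 (s = 0, t = 1); each new remainder r_{k+1} = r_{k-1} − q_k·r_k inherits s_{k+1} = s_{k-1} − q_k·s_k, t_{k+1} = t_{k-1} − q_k·t_k, so r_k = a·s_k + b·t_k at every step:
  q = 4: r = 137, s = 1 − 4·0 = 1, t = 0 − 4·1 = -4  (check: 733·1 + 149·(-4) = 137)
  q = 1: r = 12, s = 0 − 1·1 = -1, t = 1 − 1·(-4) = 5  (check: 733·(-1) + 149·5 = 12)
  q = 11: r = 5, s = 1 − 11·(-1) = 12, t = -4 − 11·5 = -59  (check: 733·12 + 149·(-59) = 5)
  q = 2: r = 2, s = -1 − 2·12 = -25, t = 5 − 2·(-59) = 123  (check: 733·(-25) + 149·123 = 2)
  q = 2: r = 1, s = 12 − 2·(-25) = 62, t = -59 − 2·123 = -305  (check: 733·62 + 149·(-305) = 1)
The row with r = 1 (the gcd) gives the Bezout coefficients s = 62, t = -305.
Result: 733 · (62) + 149 · (-305) = 1.

gcd(733, 149) = 1; s = 62, t = -305 (check: 733·62 + 149·(-305) = 1).


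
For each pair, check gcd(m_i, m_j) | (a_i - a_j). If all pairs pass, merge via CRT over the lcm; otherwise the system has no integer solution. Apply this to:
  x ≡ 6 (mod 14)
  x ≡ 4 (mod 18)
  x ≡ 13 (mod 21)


Moduli 14, 18, 21 are not pairwise coprime, so CRT works modulo lcm(m_i) when all pairwise compatibility conditions hold.
Pairwise compatibility: gcd(m_i, m_j) must divide a_i - a_j for every pair.
Merge one congruence at a time:
  Start: x ≡ 6 (mod 14).
  Combine with x ≡ 4 (mod 18): gcd(14, 18) = 2; 4 - 6 = -2, which IS divisible by 2, so compatible.
    Write x = 6 + 14·t and substitute into x ≡ 4 (mod 18): 14·t ≡ 4 − 6 = -2 (mod 18).
    Divide the congruence (and modulus) by g = 2: 7·t ≡ -1 (mod 9).
    Reduce coefficients mod 9: 7·t ≡ 8 (mod 9).
    The inverse of 7 mod 9 is 4 (since 7·4 = 28 = 3·9 + 1), so t ≡ 4·8 = 32 ≡ 5 (mod 9).
    Then x = 6 + 14·5 = 76, valid modulo lcm(14, 18) = 126: x ≡ 76 (mod 126).
  Combine with x ≡ 13 (mod 21): gcd(126, 21) = 21; 13 - 76 = -63, which IS divisible by 21, so compatible.
    Write x = 76 + 126·t and substitute into x ≡ 13 (mod 21): 126·t ≡ 13 − 76 = -63 (mod 21).
    Divide the congruence (and modulus) by g = 21: 6·t ≡ -3 (mod 1).
    Modulo 1 every t works; take t = 0.
    Then x = 76 + 126·0 = 76, valid modulo lcm(126, 21) = 126: x ≡ 76 (mod 126).
Verify: 76 mod 14 = 6, 76 mod 18 = 4, 76 mod 21 = 13.

x ≡ 76 (mod 126).


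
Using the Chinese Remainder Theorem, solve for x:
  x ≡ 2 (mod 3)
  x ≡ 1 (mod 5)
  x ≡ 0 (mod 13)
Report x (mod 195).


Moduli 3, 5, 13 are pairwise coprime; by CRT there is a unique solution modulo M = 3 · 5 · 13 = 195.
Solve pairwise, accumulating the modulus:
  Start with x ≡ 2 (mod 3).
  Combine with x ≡ 1 (mod 5): since gcd(3, 5) = 1, we get a unique residue mod 15.
    Write x = 2 + 3·t and substitute into x ≡ 1 (mod 5): 3·t ≡ 1 − 2 = -1 (mod 5).
    Reduce coefficients mod 5: 3·t ≡ 4 (mod 5).
    The inverse of 3 mod 5 is 2 (since 3·2 = 6 = 1·5 + 1), so t ≡ 2·4 = 8 ≡ 3 (mod 5).
    Then x = 2 + 3·3 = 11, valid modulo lcm(3, 5) = 15: x ≡ 11 (mod 15).
  Combine with x ≡ 0 (mod 13): since gcd(15, 13) = 1, we get a unique residue mod 195.
    Write x = 11 + 15·t and substitute into x ≡ 0 (mod 13): 15·t ≡ 0 − 11 = -11 (mod 13).
    Reduce coefficients mod 13: 2·t ≡ 2 (mod 13).
    The inverse of 2 mod 13 is 7 (since 2·7 = 14 = 1·13 + 1), so t ≡ 7·2 = 14 ≡ 1 (mod 13).
    Then x = 11 + 15·1 = 26, valid modulo lcm(15, 13) = 195: x ≡ 26 (mod 195).
Verify: 26 mod 3 = 2 ✓, 26 mod 5 = 1 ✓, 26 mod 13 = 0 ✓.

x ≡ 26 (mod 195).


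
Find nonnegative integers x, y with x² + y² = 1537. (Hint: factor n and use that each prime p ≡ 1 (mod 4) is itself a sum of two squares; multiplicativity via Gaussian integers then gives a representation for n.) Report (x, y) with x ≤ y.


Step 1: Factor n = 1537 = 29 · 53.
Step 2: Check the mod-4 condition on each prime factor: 29 ≡ 1 (mod 4), exponent 1; 53 ≡ 1 (mod 4), exponent 1.
All primes ≡ 3 (mod 4) appear to even exponent (or don't appear), so by the two-squares theorem n IS expressible as a sum of two squares.
Step 3: Build a representation. Here n = 29 · 53 is a product of primes ≡ 1 (mod 4). Each prime p ≡ 1 (mod 4) is itself a sum of two squares; find a² by testing p − a² for a perfect square:
  29: 29 − 1² = 28, 29 − 2² = 25 = 5² ⇒ 29 = 2² + 5².
  53: 53 − 1² = 52, 53 − 2² = 49 = 7² ⇒ 53 = 2² + 7².
  Combine using the Brahmagupta–Fibonacci identity (a² + b²)(c² + d²) = (ac − bd)² + (ad + bc)² = (ac + bd)² + (ad − bc)²:
  29 · 53 = 1537: from (2² + 5²)(2² + 7²), take (2·2 − 5·7, 2·7 + 5·2) = (4 − 35, 14 + 10) = (-31, 24); dropping signs (only squares matter) gives (31, 24); check 31² + 24² = 961 + 576 = 1537 ✓.
Step 4: Order so x ≤ y and verify: 24² + 31² = 576 + 961 = 1537 = n. ✓

n = 1537 = 24² + 31² (one valid representation with x ≤ y).


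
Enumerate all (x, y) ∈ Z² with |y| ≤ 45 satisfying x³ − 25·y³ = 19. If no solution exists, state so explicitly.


The equation is x³ - 25y³ = 19. For fixed y, x³ = 25·y³ + 19, so a solution requires the RHS to be a perfect cube.
Strategy: iterate y from -45 to 45, compute RHS = 25·y³ + 19, and check whether it is a (positive or negative) perfect cube.
Check small values of y:
  y = 0: RHS = 19 is not a perfect cube.
  y = 1: RHS = 44 is not a perfect cube.
  y = -1: RHS = -6 is not a perfect cube.
  y = 2: RHS = 219 is not a perfect cube.
  y = -2: RHS = -181 is not a perfect cube.
  y = 3: RHS = 694 is not a perfect cube.
  y = -3: RHS = -656 is not a perfect cube.
Continuing the search up to |y| = 45 finds no solutions either.
No (x, y) in the scanned range satisfies the equation.

No integer solutions with |y| ≤ 45.


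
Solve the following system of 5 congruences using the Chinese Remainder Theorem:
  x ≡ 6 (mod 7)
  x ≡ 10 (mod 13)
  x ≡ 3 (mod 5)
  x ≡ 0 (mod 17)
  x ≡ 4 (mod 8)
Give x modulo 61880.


Product of moduli M = 7 · 13 · 5 · 17 · 8 = 61880.
Merge one congruence at a time:
  Start: x ≡ 6 (mod 7).
  Combine with x ≡ 10 (mod 13); new modulus lcm = 91.
    Write x = 6 + 7·t and substitute into x ≡ 10 (mod 13): 7·t ≡ 10 − 6 = 4 (mod 13).
    The inverse of 7 mod 13 is 2 (since 7·2 = 14 = 1·13 + 1), so t ≡ 2·4 = 8 ≡ 8 (mod 13).
    Then x = 6 + 7·8 = 62, valid modulo lcm(7, 13) = 91: x ≡ 62 (mod 91).
  Combine with x ≡ 3 (mod 5); new modulus lcm = 455.
    Write x = 62 + 91·t and substitute into x ≡ 3 (mod 5): 91·t ≡ 3 − 62 = -59 (mod 5).
    Reduce coefficients mod 5: 1·t ≡ 1 (mod 5).
    So t ≡ 1 (mod 5).
    Then x = 62 + 91·1 = 153, valid modulo lcm(91, 5) = 455: x ≡ 153 (mod 455).
  Combine with x ≡ 0 (mod 17); new modulus lcm = 7735.
    Write x = 153 + 455·t and substitute into x ≡ 0 (mod 17): 455·t ≡ 0 − 153 = -153 (mod 17).
    Reduce coefficients mod 17: 13·t ≡ 0 (mod 17).
    The inverse of 13 mod 17 is 4 (since 13·4 = 52 = 3·17 + 1), so t ≡ 4·0 = 0 ≡ 0 (mod 17).
    Then x = 153 + 455·0 = 153, valid modulo lcm(455, 17) = 7735: x ≡ 153 (mod 7735).
  Combine with x ≡ 4 (mod 8); new modulus lcm = 61880.
    Write x = 153 + 7735·t and substitute into x ≡ 4 (mod 8): 7735·t ≡ 4 − 153 = -149 (mod 8).
    Reduce coefficients mod 8: 7·t ≡ 3 (mod 8).
    The inverse of 7 mod 8 is 7 (since 7·7 = 49 = 6·8 + 1), so t ≡ 7·3 = 21 ≡ 5 (mod 8).
    Then x = 153 + 7735·5 = 38828, valid modulo lcm(7735, 8) = 61880: x ≡ 38828 (mod 61880).
Verify against each original: 38828 mod 7 = 6, 38828 mod 13 = 10, 38828 mod 5 = 3, 38828 mod 17 = 0, 38828 mod 8 = 4.

x ≡ 38828 (mod 61880).


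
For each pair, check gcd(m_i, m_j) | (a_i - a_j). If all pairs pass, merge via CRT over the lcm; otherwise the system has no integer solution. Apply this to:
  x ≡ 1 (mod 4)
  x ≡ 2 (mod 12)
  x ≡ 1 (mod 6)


Moduli 4, 12, 6 are not pairwise coprime, so CRT works modulo lcm(m_i) when all pairwise compatibility conditions hold.
Pairwise compatibility: gcd(m_i, m_j) must divide a_i - a_j for every pair.
Merge one congruence at a time:
  Start: x ≡ 1 (mod 4).
  Combine with x ≡ 2 (mod 12): gcd(4, 12) = 4, and 2 - 1 = 1 is NOT divisible by 4.
    ⇒ system is inconsistent (no integer solution).

No solution (the system is inconsistent).


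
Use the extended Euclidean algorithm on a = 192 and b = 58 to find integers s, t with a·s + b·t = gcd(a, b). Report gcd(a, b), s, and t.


Euclidean algorithm on (192, 58) — divide until remainder is 0:
  192 = 3 · 58 + 18
  58 = 3 · 18 + 4
  18 = 4 · 4 + 2
  4 = 2 · 2 + 0
gcd(192, 58) = 2.
Track Bezout coefficients alongside the remainders: start with r₀ = 192 = a·1 + b·0 (s = 1, t = 0) and r₁ = 58 = a·0 + b·1 (s = 0, t = 1); each new remainder r_{k+1} = r_{k-1} − q_k·r_k inherits s_{k+1} = s_{k-1} − q_k·s_k, t_{k+1} = t_{k-1} − q_k·t_k, so r_k = a·s_k + b·t_k at every step:
  q = 3: r = 18, s = 1 − 3·0 = 1, t = 0 − 3·1 = -3  (check: 192·1 + 58·(-3) = 18)
  q = 3: r = 4, s = 0 − 3·1 = -3, t = 1 − 3·(-3) = 10  (check: 192·(-3) + 58·10 = 4)
  q = 4: r = 2, s = 1 − 4·(-3) = 13, t = -3 − 4·10 = -43  (check: 192·13 + 58·(-43) = 2)
The row with r = 2 (the gcd) gives the Bezout coefficients s = 13, t = -43.
Result: 192 · (13) + 58 · (-43) = 2.

gcd(192, 58) = 2; s = 13, t = -43 (check: 192·13 + 58·(-43) = 2).


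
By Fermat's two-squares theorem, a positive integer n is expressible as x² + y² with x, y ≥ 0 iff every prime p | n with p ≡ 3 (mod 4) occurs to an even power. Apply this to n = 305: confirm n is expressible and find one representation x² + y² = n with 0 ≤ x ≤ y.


Step 1: Factor n = 305 = 5 · 61.
Step 2: Check the mod-4 condition on each prime factor: 5 ≡ 1 (mod 4), exponent 1; 61 ≡ 1 (mod 4), exponent 1.
All primes ≡ 3 (mod 4) appear to even exponent (or don't appear), so by the two-squares theorem n IS expressible as a sum of two squares.
Step 3: Build a representation. Here n = 5 · 61 is a product of primes ≡ 1 (mod 4). Each prime p ≡ 1 (mod 4) is itself a sum of two squares; find a² by testing p − a² for a perfect square:
  5: 5 − 1² = 4 = 2² ⇒ 5 = 1² + 2².
  61: 61 − 1² = 60, 61 − 2² = 57, 61 − 3² = 52, 61 − 4² = 45, 61 − 5² = 36 = 6² ⇒ 61 = 5² + 6².
  Combine using the Brahmagupta–Fibonacci identity (a² + b²)(c² + d²) = (ac − bd)² + (ad + bc)² = (ac + bd)² + (ad − bc)²:
  5 · 61 = 305: from (1² + 2²)(5² + 6²), take (1·5 − 2·6, 1·6 + 2·5) = (5 − 12, 6 + 10) = (-7, 16); dropping signs (only squares matter) gives (7, 16); check 7² + 16² = 49 + 256 = 305 ✓.
Step 4: Order so x ≤ y and verify: 7² + 16² = 49 + 256 = 305 = n. ✓

n = 305 = 7² + 16² (one valid representation with x ≤ y).


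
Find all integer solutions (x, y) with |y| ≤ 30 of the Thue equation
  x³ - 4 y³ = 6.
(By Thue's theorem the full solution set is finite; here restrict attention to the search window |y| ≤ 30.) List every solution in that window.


The equation is x³ - 4y³ = 6. For fixed y, x³ = 4·y³ + 6, so a solution requires the RHS to be a perfect cube.
Strategy: iterate y from -30 to 30, compute RHS = 4·y³ + 6, and check whether it is a (positive or negative) perfect cube.
Check small values of y:
  y = 0: RHS = 6 is not a perfect cube.
  y = 1: RHS = 10 is not a perfect cube.
  y = -1: RHS = 2 is not a perfect cube.
  y = 2: RHS = 38 is not a perfect cube.
  y = -2: RHS = -26 is not a perfect cube.
  y = 3: RHS = 114 is not a perfect cube.
  y = -3: RHS = -102 is not a perfect cube.
Continuing the search up to |y| = 30 finds no solutions either.
No (x, y) in the scanned range satisfies the equation.

No integer solutions with |y| ≤ 30.


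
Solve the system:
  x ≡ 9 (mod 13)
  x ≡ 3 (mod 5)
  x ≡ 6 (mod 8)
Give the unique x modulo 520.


Moduli 13, 5, 8 are pairwise coprime; by CRT there is a unique solution modulo M = 13 · 5 · 8 = 520.
Solve pairwise, accumulating the modulus:
  Start with x ≡ 9 (mod 13).
  Combine with x ≡ 3 (mod 5): since gcd(13, 5) = 1, we get a unique residue mod 65.
    Write x = 9 + 13·t and substitute into x ≡ 3 (mod 5): 13·t ≡ 3 − 9 = -6 (mod 5).
    Reduce coefficients mod 5: 3·t ≡ 4 (mod 5).
    The inverse of 3 mod 5 is 2 (since 3·2 = 6 = 1·5 + 1), so t ≡ 2·4 = 8 ≡ 3 (mod 5).
    Then x = 9 + 13·3 = 48, valid modulo lcm(13, 5) = 65: x ≡ 48 (mod 65).
  Combine with x ≡ 6 (mod 8): since gcd(65, 8) = 1, we get a unique residue mod 520.
    Write x = 48 + 65·t and substitute into x ≡ 6 (mod 8): 65·t ≡ 6 − 48 = -42 (mod 8).
    Reduce coefficients mod 8: 1·t ≡ 6 (mod 8).
    So t ≡ 6 (mod 8).
    Then x = 48 + 65·6 = 438, valid modulo lcm(65, 8) = 520: x ≡ 438 (mod 520).
Verify: 438 mod 13 = 9 ✓, 438 mod 5 = 3 ✓, 438 mod 8 = 6 ✓.

x ≡ 438 (mod 520).


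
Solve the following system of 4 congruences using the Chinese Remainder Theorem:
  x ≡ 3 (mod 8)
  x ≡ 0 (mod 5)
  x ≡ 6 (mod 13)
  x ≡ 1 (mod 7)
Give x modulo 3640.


Product of moduli M = 8 · 5 · 13 · 7 = 3640.
Merge one congruence at a time:
  Start: x ≡ 3 (mod 8).
  Combine with x ≡ 0 (mod 5); new modulus lcm = 40.
    Write x = 3 + 8·t and substitute into x ≡ 0 (mod 5): 8·t ≡ 0 − 3 = -3 (mod 5).
    Reduce coefficients mod 5: 3·t ≡ 2 (mod 5).
    The inverse of 3 mod 5 is 2 (since 3·2 = 6 = 1·5 + 1), so t ≡ 2·2 = 4 ≡ 4 (mod 5).
    Then x = 3 + 8·4 = 35, valid modulo lcm(8, 5) = 40: x ≡ 35 (mod 40).
  Combine with x ≡ 6 (mod 13); new modulus lcm = 520.
    Write x = 35 + 40·t and substitute into x ≡ 6 (mod 13): 40·t ≡ 6 − 35 = -29 (mod 13).
    Reduce coefficients mod 13: 1·t ≡ 10 (mod 13).
    So t ≡ 10 (mod 13).
    Then x = 35 + 40·10 = 435, valid modulo lcm(40, 13) = 520: x ≡ 435 (mod 520).
  Combine with x ≡ 1 (mod 7); new modulus lcm = 3640.
    Write x = 435 + 520·t and substitute into x ≡ 1 (mod 7): 520·t ≡ 1 − 435 = -434 (mod 7).
    Reduce coefficients mod 7: 2·t ≡ 0 (mod 7).
    The inverse of 2 mod 7 is 4 (since 2·4 = 8 = 1·7 + 1), so t ≡ 4·0 = 0 ≡ 0 (mod 7).
    Then x = 435 + 520·0 = 435, valid modulo lcm(520, 7) = 3640: x ≡ 435 (mod 3640).
Verify against each original: 435 mod 8 = 3, 435 mod 5 = 0, 435 mod 13 = 6, 435 mod 7 = 1.

x ≡ 435 (mod 3640).


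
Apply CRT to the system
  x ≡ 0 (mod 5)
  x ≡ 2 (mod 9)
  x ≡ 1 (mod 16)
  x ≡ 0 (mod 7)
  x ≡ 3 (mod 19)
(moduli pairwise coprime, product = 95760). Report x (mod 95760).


Product of moduli M = 5 · 9 · 16 · 7 · 19 = 95760.
Merge one congruence at a time:
  Start: x ≡ 0 (mod 5).
  Combine with x ≡ 2 (mod 9); new modulus lcm = 45.
    Write x = 0 + 5·t and substitute into x ≡ 2 (mod 9): 5·t ≡ 2 − 0 = 2 (mod 9).
    The inverse of 5 mod 9 is 2 (since 5·2 = 10 = 1·9 + 1), so t ≡ 2·2 = 4 ≡ 4 (mod 9).
    Then x = 0 + 5·4 = 20, valid modulo lcm(5, 9) = 45: x ≡ 20 (mod 45).
  Combine with x ≡ 1 (mod 16); new modulus lcm = 720.
    Write x = 20 + 45·t and substitute into x ≡ 1 (mod 16): 45·t ≡ 1 − 20 = -19 (mod 16).
    Reduce coefficients mod 16: 13·t ≡ 13 (mod 16).
    The inverse of 13 mod 16 is 5 (since 13·5 = 65 = 4·16 + 1), so t ≡ 5·13 = 65 ≡ 1 (mod 16).
    Then x = 20 + 45·1 = 65, valid modulo lcm(45, 16) = 720: x ≡ 65 (mod 720).
  Combine with x ≡ 0 (mod 7); new modulus lcm = 5040.
    Write x = 65 + 720·t and substitute into x ≡ 0 (mod 7): 720·t ≡ 0 − 65 = -65 (mod 7).
    Reduce coefficients mod 7: 6·t ≡ 5 (mod 7).
    The inverse of 6 mod 7 is 6 (since 6·6 = 36 = 5·7 + 1), so t ≡ 6·5 = 30 ≡ 2 (mod 7).
    Then x = 65 + 720·2 = 1505, valid modulo lcm(720, 7) = 5040: x ≡ 1505 (mod 5040).
  Combine with x ≡ 3 (mod 19); new modulus lcm = 95760.
    Write x = 1505 + 5040·t and substitute into x ≡ 3 (mod 19): 5040·t ≡ 3 − 1505 = -1502 (mod 19).
    Reduce coefficients mod 19: 5·t ≡ 18 (mod 19).
    The inverse of 5 mod 19 is 4 (since 5·4 = 20 = 1·19 + 1), so t ≡ 4·18 = 72 ≡ 15 (mod 19).
    Then x = 1505 + 5040·15 = 77105, valid modulo lcm(5040, 19) = 95760: x ≡ 77105 (mod 95760).
Verify against each original: 77105 mod 5 = 0, 77105 mod 9 = 2, 77105 mod 16 = 1, 77105 mod 7 = 0, 77105 mod 19 = 3.

x ≡ 77105 (mod 95760).


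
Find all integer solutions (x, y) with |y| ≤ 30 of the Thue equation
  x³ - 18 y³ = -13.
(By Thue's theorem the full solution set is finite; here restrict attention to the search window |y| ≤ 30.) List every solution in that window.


The equation is x³ - 18y³ = -13. For fixed y, x³ = 18·y³ − 13, so a solution requires the RHS to be a perfect cube.
Strategy: iterate y from -30 to 30, compute RHS = 18·y³ − 13, and check whether it is a (positive or negative) perfect cube.
Check small values of y:
  y = 0: RHS = -13 is not a perfect cube.
  y = 1: RHS = 5 is not a perfect cube.
  y = -1: RHS = -31 is not a perfect cube.
  y = 2: RHS = 131 is not a perfect cube.
  y = -2: RHS = -157 is not a perfect cube.
  y = 3: RHS = 473 is not a perfect cube.
  y = -3: RHS = -499 is not a perfect cube.
Continuing the search up to |y| = 30 finds no solutions either.
No (x, y) in the scanned range satisfies the equation.

No integer solutions with |y| ≤ 30.


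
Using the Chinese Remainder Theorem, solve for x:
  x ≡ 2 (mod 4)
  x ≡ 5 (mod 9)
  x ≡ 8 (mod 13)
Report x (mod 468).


Moduli 4, 9, 13 are pairwise coprime; by CRT there is a unique solution modulo M = 4 · 9 · 13 = 468.
Solve pairwise, accumulating the modulus:
  Start with x ≡ 2 (mod 4).
  Combine with x ≡ 5 (mod 9): since gcd(4, 9) = 1, we get a unique residue mod 36.
    Write x = 2 + 4·t and substitute into x ≡ 5 (mod 9): 4·t ≡ 5 − 2 = 3 (mod 9).
    The inverse of 4 mod 9 is 7 (since 4·7 = 28 = 3·9 + 1), so t ≡ 7·3 = 21 ≡ 3 (mod 9).
    Then x = 2 + 4·3 = 14, valid modulo lcm(4, 9) = 36: x ≡ 14 (mod 36).
  Combine with x ≡ 8 (mod 13): since gcd(36, 13) = 1, we get a unique residue mod 468.
    Write x = 14 + 36·t and substitute into x ≡ 8 (mod 13): 36·t ≡ 8 − 14 = -6 (mod 13).
    Reduce coefficients mod 13: 10·t ≡ 7 (mod 13).
    The inverse of 10 mod 13 is 4 (since 10·4 = 40 = 3·13 + 1), so t ≡ 4·7 = 28 ≡ 2 (mod 13).
    Then x = 14 + 36·2 = 86, valid modulo lcm(36, 13) = 468: x ≡ 86 (mod 468).
Verify: 86 mod 4 = 2 ✓, 86 mod 9 = 5 ✓, 86 mod 13 = 8 ✓.

x ≡ 86 (mod 468).


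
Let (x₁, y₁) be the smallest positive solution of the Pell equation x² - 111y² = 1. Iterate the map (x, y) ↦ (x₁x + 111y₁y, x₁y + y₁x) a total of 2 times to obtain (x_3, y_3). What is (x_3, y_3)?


Step 1: Find the fundamental solution (x₁, y₁) of x² - 111y² = 1.
  Expand √111 as a continued fraction. a₀ = ⌊√111⌋ = 10; iterate m_{k+1} = d_k·a_k − m_k, d_{k+1} = (111 − m_{k+1}²)/d_k, a_{k+1} = ⌊(a₀ + m_{k+1})/d_{k+1}⌋ (starting m₀ = 0, d₀ = 1), with convergents p_k = a_k·p_{k-1} + p_{k-2}, q_k = a_k·q_{k-1} + q_{k-2} (p₋₁ = 1, q₋₁ = 0):
  k = 0: a₀ = 10; p₀/q₀ = 10/1; p₀² − 111·q₀² = 100 − 111 = -11.
  k = 1: m = 10, d = 11, a = ⌊(10 + 10)/11⌋ = 1; p/q = (1·10 + 1)/(1·1 + 0) = 11/1; p² − 111·q² = 121 − 111 = 10.
  k = 2: m = 1, d = 10, a = ⌊(10 + 1)/10⌋ = 1; p/q = (1·11 + 10)/(1·1 + 1) = 21/2; p² − 111·q² = 441 − 444 = -3.
  k = 3: m = 9, d = 3, a = ⌊(10 + 9)/3⌋ = 6; p/q = (6·21 + 11)/(6·2 + 1) = 137/13; p² − 111·q² = 18769 − 18759 = 10.
  k = 4: m = 9, d = 10, a = ⌊(10 + 9)/10⌋ = 1; p/q = (1·137 + 21)/(1·13 + 2) = 158/15; p² − 111·q² = 24964 − 24975 = -11.
  k = 5: m = 1, d = 11, a = ⌊(10 + 1)/11⌋ = 1; p/q = (1·158 + 137)/(1·15 + 13) = 295/28; p² − 111·q² = 87025 − 87024 = 1.
  The first convergent with p² − 111·q² = 1 gives the fundamental solution (x₁, y₁) = (295, 28).
Step 2: Apply the recurrence (x_{n+1}, y_{n+1}) = (x₁x_n + 111y₁y_n, x₁y_n + y₁x_n) repeatedly.
  From (x_1, y_1) = (295, 28): x_2 = 295·295 + 111·28·28 = 174049; y_2 = 295·28 + 28·295 = 16520.
  From (x_2, y_2) = (174049, 16520): x_3 = 295·174049 + 111·28·16520 = 102688615; y_3 = 295·16520 + 28·174049 = 9746772.
Step 3: Verify x_3² - 111·y_3² = 10544951650618225 - 10544951650618224 = 1 (should be 1). ✓

(x_1, y_1) = (295, 28); (x_3, y_3) = (102688615, 9746772).


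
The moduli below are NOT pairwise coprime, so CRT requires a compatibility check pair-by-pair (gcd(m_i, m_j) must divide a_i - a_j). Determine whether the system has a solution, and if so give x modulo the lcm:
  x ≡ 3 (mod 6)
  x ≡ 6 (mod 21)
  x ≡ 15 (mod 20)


Moduli 6, 21, 20 are not pairwise coprime, so CRT works modulo lcm(m_i) when all pairwise compatibility conditions hold.
Pairwise compatibility: gcd(m_i, m_j) must divide a_i - a_j for every pair.
Merge one congruence at a time:
  Start: x ≡ 3 (mod 6).
  Combine with x ≡ 6 (mod 21): gcd(6, 21) = 3; 6 - 3 = 3, which IS divisible by 3, so compatible.
    Write x = 3 + 6·t and substitute into x ≡ 6 (mod 21): 6·t ≡ 6 − 3 = 3 (mod 21).
    Divide the congruence (and modulus) by g = 3: 2·t ≡ 1 (mod 7).
    The inverse of 2 mod 7 is 4 (since 2·4 = 8 = 1·7 + 1), so t ≡ 4·1 = 4 ≡ 4 (mod 7).
    Then x = 3 + 6·4 = 27, valid modulo lcm(6, 21) = 42: x ≡ 27 (mod 42).
  Combine with x ≡ 15 (mod 20): gcd(42, 20) = 2; 15 - 27 = -12, which IS divisible by 2, so compatible.
    Write x = 27 + 42·t and substitute into x ≡ 15 (mod 20): 42·t ≡ 15 − 27 = -12 (mod 20).
    Divide the congruence (and modulus) by g = 2: 21·t ≡ -6 (mod 10).
    Reduce coefficients mod 10: 1·t ≡ 4 (mod 10).
    So t ≡ 4 (mod 10).
    Then x = 27 + 42·4 = 195, valid modulo lcm(42, 20) = 420: x ≡ 195 (mod 420).
Verify: 195 mod 6 = 3, 195 mod 21 = 6, 195 mod 20 = 15.

x ≡ 195 (mod 420).


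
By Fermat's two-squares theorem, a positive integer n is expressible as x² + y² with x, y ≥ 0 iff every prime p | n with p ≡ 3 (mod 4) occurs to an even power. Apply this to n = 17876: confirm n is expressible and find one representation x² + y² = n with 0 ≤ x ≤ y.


Step 1: Factor n = 17876 = 2^2 · 41 · 109.
Step 2: Check the mod-4 condition on each prime factor: 2 = 2 (special); 41 ≡ 1 (mod 4), exponent 1; 109 ≡ 1 (mod 4), exponent 1.
All primes ≡ 3 (mod 4) appear to even exponent (or don't appear), so by the two-squares theorem n IS expressible as a sum of two squares.
Step 3: Build a representation. Group n = k² · m with k = 2 and m = 41 · 109 = 4469 (a product of primes ≡ 1 (mod 4)); a representation of m scales to one of n via (k·x)² + (k·y)² = k²(x² + y²). Each prime p ≡ 1 (mod 4) is itself a sum of two squares; find a² by testing p − a² for a perfect square:
  41: 41 − 1² = 40, 41 − 2² = 37, 41 − 3² = 32, 41 − 4² = 25 = 5² ⇒ 41 = 4² + 5².
  109: 109 − 1² = 108, 109 − 2² = 105, 109 − 3² = 100 = 10² ⇒ 109 = 3² + 10².
  Combine using the Brahmagupta–Fibonacci identity (a² + b²)(c² + d²) = (ac − bd)² + (ad + bc)² = (ac + bd)² + (ad − bc)²:
  41 · 109 = 4469: from (4² + 5²)(3² + 10²), take (4·3 − 5·10, 4·10 + 5·3) = (12 − 50, 40 + 15) = (-38, 55); dropping signs (only squares matter) gives (38, 55); check 38² + 55² = 1444 + 3025 = 4469 ✓.
  Scale by k = 2: (2·38, 2·55) = (76, 110).
Step 4: Order so x ≤ y and verify: 76² + 110² = 5776 + 12100 = 17876 = n. ✓

n = 17876 = 76² + 110² (one valid representation with x ≤ y).


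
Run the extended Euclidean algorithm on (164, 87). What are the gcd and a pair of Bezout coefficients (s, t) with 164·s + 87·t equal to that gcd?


Euclidean algorithm on (164, 87) — divide until remainder is 0:
  164 = 1 · 87 + 77
  87 = 1 · 77 + 10
  77 = 7 · 10 + 7
  10 = 1 · 7 + 3
  7 = 2 · 3 + 1
  3 = 3 · 1 + 0
gcd(164, 87) = 1.
Track Bezout coefficients alongside the remainders: start with r₀ = 164 = a·1 + b·0 (s = 1, t = 0) and r₁ = 87 = a·0 + b·1 (s = 0, t = 1); each new remainder r_{k+1} = r_{k-1} − q_k·r_k inherits s_{k+1} = s_{k-1} − q_k·s_k, t_{k+1} = t_{k-1} − q_k·t_k, so r_k = a·s_k + b·t_k at every step:
  q = 1: r = 77, s = 1 − 1·0 = 1, t = 0 − 1·1 = -1  (check: 164·1 + 87·(-1) = 77)
  q = 1: r = 10, s = 0 − 1·1 = -1, t = 1 − 1·(-1) = 2  (check: 164·(-1) + 87·2 = 10)
  q = 7: r = 7, s = 1 − 7·(-1) = 8, t = -1 − 7·2 = -15  (check: 164·8 + 87·(-15) = 7)
  q = 1: r = 3, s = -1 − 1·8 = -9, t = 2 − 1·(-15) = 17  (check: 164·(-9) + 87·17 = 3)
  q = 2: r = 1, s = 8 − 2·(-9) = 26, t = -15 − 2·17 = -49  (check: 164·26 + 87·(-49) = 1)
The row with r = 1 (the gcd) gives the Bezout coefficients s = 26, t = -49.
Result: 164 · (26) + 87 · (-49) = 1.

gcd(164, 87) = 1; s = 26, t = -49 (check: 164·26 + 87·(-49) = 1).


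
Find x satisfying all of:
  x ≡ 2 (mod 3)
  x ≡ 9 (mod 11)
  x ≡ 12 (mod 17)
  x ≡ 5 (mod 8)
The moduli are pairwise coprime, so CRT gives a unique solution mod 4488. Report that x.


Product of moduli M = 3 · 11 · 17 · 8 = 4488.
Merge one congruence at a time:
  Start: x ≡ 2 (mod 3).
  Combine with x ≡ 9 (mod 11); new modulus lcm = 33.
    Write x = 2 + 3·t and substitute into x ≡ 9 (mod 11): 3·t ≡ 9 − 2 = 7 (mod 11).
    The inverse of 3 mod 11 is 4 (since 3·4 = 12 = 1·11 + 1), so t ≡ 4·7 = 28 ≡ 6 (mod 11).
    Then x = 2 + 3·6 = 20, valid modulo lcm(3, 11) = 33: x ≡ 20 (mod 33).
  Combine with x ≡ 12 (mod 17); new modulus lcm = 561.
    Write x = 20 + 33·t and substitute into x ≡ 12 (mod 17): 33·t ≡ 12 − 20 = -8 (mod 17).
    Reduce coefficients mod 17: 16·t ≡ 9 (mod 17).
    The inverse of 16 mod 17 is 16 (since 16·16 = 256 = 15·17 + 1), so t ≡ 16·9 = 144 ≡ 8 (mod 17).
    Then x = 20 + 33·8 = 284, valid modulo lcm(33, 17) = 561: x ≡ 284 (mod 561).
  Combine with x ≡ 5 (mod 8); new modulus lcm = 4488.
    Write x = 284 + 561·t and substitute into x ≡ 5 (mod 8): 561·t ≡ 5 − 284 = -279 (mod 8).
    Reduce coefficients mod 8: 1·t ≡ 1 (mod 8).
    So t ≡ 1 (mod 8).
    Then x = 284 + 561·1 = 845, valid modulo lcm(561, 8) = 4488: x ≡ 845 (mod 4488).
Verify against each original: 845 mod 3 = 2, 845 mod 11 = 9, 845 mod 17 = 12, 845 mod 8 = 5.

x ≡ 845 (mod 4488).


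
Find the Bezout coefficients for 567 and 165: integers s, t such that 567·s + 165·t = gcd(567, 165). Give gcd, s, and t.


Euclidean algorithm on (567, 165) — divide until remainder is 0:
  567 = 3 · 165 + 72
  165 = 2 · 72 + 21
  72 = 3 · 21 + 9
  21 = 2 · 9 + 3
  9 = 3 · 3 + 0
gcd(567, 165) = 3.
Track Bezout coefficients alongside the remainders: start with r₀ = 567 = a·1 + b·0 (s = 1, t = 0) and r₁ = 165 = a·0 + b·1 (s = 0, t = 1); each new remainder r_{k+1} = r_{k-1} − q_k·r_k inherits s_{k+1} = s_{k-1} − q_k·s_k, t_{k+1} = t_{k-1} − q_k·t_k, so r_k = a·s_k + b·t_k at every step:
  q = 3: r = 72, s = 1 − 3·0 = 1, t = 0 − 3·1 = -3  (check: 567·1 + 165·(-3) = 72)
  q = 2: r = 21, s = 0 − 2·1 = -2, t = 1 − 2·(-3) = 7  (check: 567·(-2) + 165·7 = 21)
  q = 3: r = 9, s = 1 − 3·(-2) = 7, t = -3 − 3·7 = -24  (check: 567·7 + 165·(-24) = 9)
  q = 2: r = 3, s = -2 − 2·7 = -16, t = 7 − 2·(-24) = 55  (check: 567·(-16) + 165·55 = 3)
The row with r = 3 (the gcd) gives the Bezout coefficients s = -16, t = 55.
Result: 567 · (-16) + 165 · (55) = 3.

gcd(567, 165) = 3; s = -16, t = 55 (check: 567·(-16) + 165·55 = 3).


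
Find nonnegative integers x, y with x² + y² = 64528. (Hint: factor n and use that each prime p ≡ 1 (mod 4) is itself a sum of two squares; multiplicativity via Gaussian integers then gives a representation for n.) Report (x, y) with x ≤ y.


Step 1: Factor n = 64528 = 2^4 · 37 · 109.
Step 2: Check the mod-4 condition on each prime factor: 2 = 2 (special); 37 ≡ 1 (mod 4), exponent 1; 109 ≡ 1 (mod 4), exponent 1.
All primes ≡ 3 (mod 4) appear to even exponent (or don't appear), so by the two-squares theorem n IS expressible as a sum of two squares.
Step 3: Build a representation. Group n = k² · m with k = 4 and m = 37 · 109 = 4033 (a product of primes ≡ 1 (mod 4)); a representation of m scales to one of n via (k·x)² + (k·y)² = k²(x² + y²). Each prime p ≡ 1 (mod 4) is itself a sum of two squares; find a² by testing p − a² for a perfect square:
  37: 37 − 1² = 36 = 6² ⇒ 37 = 1² + 6².
  109: 109 − 1² = 108, 109 − 2² = 105, 109 − 3² = 100 = 10² ⇒ 109 = 3² + 10².
  Combine using the Brahmagupta–Fibonacci identity (a² + b²)(c² + d²) = (ac − bd)² + (ad + bc)² = (ac + bd)² + (ad − bc)²:
  37 · 109 = 4033: from (1² + 6²)(3² + 10²), take (1·3 − 6·10, 1·10 + 6·3) = (3 − 60, 10 + 18) = (-57, 28); dropping signs (only squares matter) gives (57, 28); check 57² + 28² = 3249 + 784 = 4033 ✓.
  Scale by k = 4: (4·57, 4·28) = (228, 112).
Step 4: Order so x ≤ y and verify: 112² + 228² = 12544 + 51984 = 64528 = n. ✓

n = 64528 = 112² + 228² (one valid representation with x ≤ y).


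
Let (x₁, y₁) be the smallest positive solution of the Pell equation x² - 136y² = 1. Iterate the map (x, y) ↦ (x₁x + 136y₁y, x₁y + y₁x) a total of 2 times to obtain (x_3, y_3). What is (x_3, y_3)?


Step 1: Find the fundamental solution (x₁, y₁) of x² - 136y² = 1.
  Expand √136 as a continued fraction. a₀ = ⌊√136⌋ = 11; iterate m_{k+1} = d_k·a_k − m_k, d_{k+1} = (136 − m_{k+1}²)/d_k, a_{k+1} = ⌊(a₀ + m_{k+1})/d_{k+1}⌋ (starting m₀ = 0, d₀ = 1), with convergents p_k = a_k·p_{k-1} + p_{k-2}, q_k = a_k·q_{k-1} + q_{k-2} (p₋₁ = 1, q₋₁ = 0):
  k = 0: a₀ = 11; p₀/q₀ = 11/1; p₀² − 136·q₀² = 121 − 136 = -15.
  k = 1: m = 11, d = 15, a = ⌊(11 + 11)/15⌋ = 1; p/q = (1·11 + 1)/(1·1 + 0) = 12/1; p² − 136·q² = 144 − 136 = 8.
  k = 2: m = 4, d = 8, a = ⌊(11 + 4)/8⌋ = 1; p/q = (1·12 + 11)/(1·1 + 1) = 23/2; p² − 136·q² = 529 − 544 = -15.
  k = 3: m = 4, d = 15, a = ⌊(11 + 4)/15⌋ = 1; p/q = (1·23 + 12)/(1·2 + 1) = 35/3; p² − 136·q² = 1225 − 1224 = 1.
  The first convergent with p² − 136·q² = 1 gives the fundamental solution (x₁, y₁) = (35, 3).
Step 2: Apply the recurrence (x_{n+1}, y_{n+1}) = (x₁x_n + 136y₁y_n, x₁y_n + y₁x_n) repeatedly.
  From (x_1, y_1) = (35, 3): x_2 = 35·35 + 136·3·3 = 2449; y_2 = 35·3 + 3·35 = 210.
  From (x_2, y_2) = (2449, 210): x_3 = 35·2449 + 136·3·210 = 171395; y_3 = 35·210 + 3·2449 = 14697.
Step 3: Verify x_3² - 136·y_3² = 29376246025 - 29376246024 = 1 (should be 1). ✓

(x_1, y_1) = (35, 3); (x_3, y_3) = (171395, 14697).


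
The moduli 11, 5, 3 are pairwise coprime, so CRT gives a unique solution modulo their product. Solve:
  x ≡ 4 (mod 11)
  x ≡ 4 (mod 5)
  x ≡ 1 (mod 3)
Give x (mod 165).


Moduli 11, 5, 3 are pairwise coprime; by CRT there is a unique solution modulo M = 11 · 5 · 3 = 165.
Solve pairwise, accumulating the modulus:
  Start with x ≡ 4 (mod 11).
  Combine with x ≡ 4 (mod 5): since gcd(11, 5) = 1, we get a unique residue mod 55.
    Write x = 4 + 11·t and substitute into x ≡ 4 (mod 5): 11·t ≡ 4 − 4 = 0 (mod 5).
    Reduce coefficients mod 5: 1·t ≡ 0 (mod 5).
    So t ≡ 0 (mod 5).
    Then x = 4 + 11·0 = 4, valid modulo lcm(11, 5) = 55: x ≡ 4 (mod 55).
  Combine with x ≡ 1 (mod 3): since gcd(55, 3) = 1, we get a unique residue mod 165.
    Write x = 4 + 55·t and substitute into x ≡ 1 (mod 3): 55·t ≡ 1 − 4 = -3 (mod 3).
    Reduce coefficients mod 3: 1·t ≡ 0 (mod 3).
    So t ≡ 0 (mod 3).
    Then x = 4 + 55·0 = 4, valid modulo lcm(55, 3) = 165: x ≡ 4 (mod 165).
Verify: 4 mod 11 = 4 ✓, 4 mod 5 = 4 ✓, 4 mod 3 = 1 ✓.

x ≡ 4 (mod 165).
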